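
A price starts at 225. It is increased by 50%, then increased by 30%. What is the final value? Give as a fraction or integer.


Start: 225
Step 1: increase by 50% => multiply by 150/100
  225 * 150/100 = 675/2
Step 2: increase by 30% => multiply by 130/100
  675/2 * 130/100 = 1755/4
Final value = 1755/4

1755/4


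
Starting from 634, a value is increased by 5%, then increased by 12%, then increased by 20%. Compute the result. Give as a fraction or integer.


Start: 634
Step 1: increase by 5% => multiply by 105/100
  634 * 105/100 = 6657/10
Step 2: increase by 12% => multiply by 112/100
  6657/10 * 112/100 = 93198/125
Step 3: increase by 20% => multiply by 120/100
  93198/125 * 120/100 = 559188/625
Final value = 559188/625

559188/625


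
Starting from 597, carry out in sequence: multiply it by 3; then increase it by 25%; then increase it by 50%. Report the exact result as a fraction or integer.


Start with 597.
Step 1: Multiply by 3: 597 * 3 = 1791
Step 2: Increase by 25%: 1791 * 125/100 = 8955/4
Step 3: Increase by 50%: 8955/4 * 150/100 = 26865/8
Final result = 26865/8

26865/8


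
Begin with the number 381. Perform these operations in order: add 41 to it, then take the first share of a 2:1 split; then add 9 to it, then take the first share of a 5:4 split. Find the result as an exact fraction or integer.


Start with 381.
Step 1: Add 41: 381+41=422; split 2:1 first = 422*2/3 = 844/3
Step 2: Add 9: 844/3+9=871/3; split 5:4 first = 871/3*5/9 = 4355/27
Final result = 4355/27

4355/27


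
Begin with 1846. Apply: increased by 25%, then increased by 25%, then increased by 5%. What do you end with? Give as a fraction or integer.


Start: 1846
Step 1: increase by 25% => multiply by 125/100
  1846 * 125/100 = 4615/2
Step 2: increase by 25% => multiply by 125/100
  4615/2 * 125/100 = 23075/8
Step 3: increase by 5% => multiply by 105/100
  23075/8 * 105/100 = 96915/32
Final value = 96915/32

96915/32


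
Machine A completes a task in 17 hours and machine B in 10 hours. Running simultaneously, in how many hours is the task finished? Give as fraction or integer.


Rate of A = 1/17 job per hour
Rate of B = 1/10 job per hour
Combined rate = 1/17 + 1/10
Find common denominator: (10 + 17)/(17*10) = 27/170
Combined rate = 27/170 job per hour
Time together = 1 / (27/170) = 170/27 hours

170/27


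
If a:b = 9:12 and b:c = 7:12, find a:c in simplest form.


Given a:b = 9:12 and b:c = 7:12
Make b consistent. Multiply first ratio by 7: a:b = 63:84
Multiply second ratio by 12: b:c = 84:144
Now b = 84 in both, so a:b:c = 63:84:144
Therefore a:c = 63:144
Simplify by GCD: a:c = 7:16

7:16


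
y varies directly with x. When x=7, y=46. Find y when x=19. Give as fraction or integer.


Direct proportion: y = kx
Find k: k = 46/7 = 46/7
Compute y at x=19: y = 46/7 * 19
y = 874/7

874/7


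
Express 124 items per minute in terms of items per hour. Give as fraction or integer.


Converting from per minute to per hour
Rate = 124 items per minute
Multiply by 60: 124 * 60
= 7440 items per hour

7440


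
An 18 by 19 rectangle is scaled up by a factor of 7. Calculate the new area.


Original dimensions: 18 x 19
Enlargement factor = 7
New width = 18 * 7 = 126
New height = 19 * 7 = 133
New area = 126 * 133 = 16758

16758


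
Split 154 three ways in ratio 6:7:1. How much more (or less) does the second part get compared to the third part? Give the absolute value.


Total parts = 6 + 7 + 1 = 14
Value per part = 154 / 14 = 11
Shares: 6*11=66, 7*11=77, 1*11=11
Second share = 77, third share = 11
Difference = |77 - 11| = 66

66


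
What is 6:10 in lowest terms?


Find GCD(6, 10)
GCD = 2
Divide both by 2: 6/2 = 3, 10/2 = 5
Simplified ratio = 3:5

3:5


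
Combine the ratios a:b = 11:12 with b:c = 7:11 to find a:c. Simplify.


Given a:b = 11:12 and b:c = 7:11
Make b consistent. Multiply first ratio by 7: a:b = 77:84
Multiply second ratio by 12: b:c = 84:132
Now b = 84 in both, so a:b:c = 77:84:132
Therefore a:c = 77:132
Simplify by GCD: a:c = 7:12

7:12


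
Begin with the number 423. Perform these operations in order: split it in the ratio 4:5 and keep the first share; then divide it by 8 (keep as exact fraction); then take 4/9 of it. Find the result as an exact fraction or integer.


Start with 423.
Step 1: Split 4:5, first share = 423 * 4/9 = 188
Step 2: Divide by 8: 188 / 8 = 47/2
Step 3: Take 4/9: 47/2 * 4/9 = 94/9
Final result = 94/9

94/9


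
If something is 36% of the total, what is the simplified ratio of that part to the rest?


Part = 36%, Remainder = 64%
Ratio = 36:64
GCD(36, 64) = 4
Simplify: 9:16 = 9:16

9:16


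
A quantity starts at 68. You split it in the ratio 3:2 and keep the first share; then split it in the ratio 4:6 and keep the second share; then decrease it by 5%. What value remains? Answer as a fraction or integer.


Start with 68.
Step 1: Split 3:2, first share = 68 * 3/5 = 204/5
Step 2: Split 4:6, second share = 204/5 * 6/10 = 612/25
Step 3: Decrease by 5%: 612/25 * 95/100 = 2907/125
Final result = 2907/125

2907/125


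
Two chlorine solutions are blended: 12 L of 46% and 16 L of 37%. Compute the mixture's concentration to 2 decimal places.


Solute in mixture 1 = 46% of 12 L = 12*46/100 = 138/25 L
Solute in mixture 2 = 37% of 16 L = 16*37/100 = 148/25 L
Total solute = 138/25 + 148/25 = 286/25 L
Total volume = 12 + 16 = 28 L
Final concentration = 286/25/28 * 100 = 40.86%

40.86


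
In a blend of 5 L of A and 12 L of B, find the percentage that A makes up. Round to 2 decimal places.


Volume of A = 5 L
Volume of B = 12 L
Total volume = 5 + 12 = 17 L
Percentage of A = (5/17) * 100
= 29.41%

29.41


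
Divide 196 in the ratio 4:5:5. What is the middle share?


Ratio = 4:5:5
Total parts = 4 + 5 + 5 = 14
Value per part = 196 / 14 = 14
First share = 4 * 14 = 56
Middle share = 5 * 14 = 70
Third share = 5 * 14 = 70

70


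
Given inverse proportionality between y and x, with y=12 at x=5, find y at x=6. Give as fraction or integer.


Inverse proportion: y = k/x
Find k: k = 5 * 12 = 60
Compute y at x=6: y = 60/6
y = 10

10


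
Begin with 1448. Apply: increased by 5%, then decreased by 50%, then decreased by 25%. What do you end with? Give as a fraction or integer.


Start: 1448
Step 1: increase by 5% => multiply by 105/100
  1448 * 105/100 = 7602/5
Step 2: decrease by 50% => multiply by 50/100
  7602/5 * 50/100 = 3801/5
Step 3: decrease by 25% => multiply by 75/100
  3801/5 * 75/100 = 11403/20
Final value = 11403/20

11403/20


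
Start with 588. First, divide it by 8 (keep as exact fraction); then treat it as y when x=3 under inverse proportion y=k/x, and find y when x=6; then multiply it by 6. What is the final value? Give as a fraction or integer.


Start with 588.
Step 1: Divide by 8: 588 / 8 = 147/2
Step 2: Inverse prop: k = (147/2)*3; new y = k/6 = 147/2*3/6 = 147/4
Step 3: Multiply by 6: 147/4 * 6 = 441/2
Final result = 441/2

441/2


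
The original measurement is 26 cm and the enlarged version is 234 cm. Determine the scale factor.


Original length = 26 cm
Scaled length = 234 cm
Scale factor = 234 / 26
= 9

9


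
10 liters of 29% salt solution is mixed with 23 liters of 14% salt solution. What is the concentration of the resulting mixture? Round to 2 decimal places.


Solute in mixture 1 = 29% of 10 L = 10*29/100 = 29/10 L
Solute in mixture 2 = 14% of 23 L = 23*14/100 = 161/50 L
Total solute = 29/10 + 161/50 = 153/25 L
Total volume = 10 + 23 = 33 L
Final concentration = 153/25/33 * 100 = 18.55%

18.55


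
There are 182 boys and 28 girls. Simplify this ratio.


Find GCD(182, 28)
GCD = 14
Divide both by 14: 182/14 = 13, 28/14 = 2
Simplified ratio = 13:2

13:2


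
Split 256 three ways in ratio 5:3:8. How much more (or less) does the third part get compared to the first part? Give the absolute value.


Total parts = 5 + 3 + 8 = 16
Value per part = 256 / 16 = 16
Shares: 5*16=80, 3*16=48, 8*16=128
Third share = 128, first share = 80
Difference = |128 - 80| = 48

48


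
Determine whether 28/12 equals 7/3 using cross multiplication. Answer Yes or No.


Cross multiply to check 28/12 = 7/3
Left cross product: 28 * 3 = 84
Right cross product: 12 * 7 = 84
84 = 84
Equal, so proportions match => Yes

Yes


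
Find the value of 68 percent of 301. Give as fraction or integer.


Compute 68% of 301
Convert percentage: 68% = 68/100
Multiply: 301 * 68/100
= 20468/100
= 5117/25

5117/25


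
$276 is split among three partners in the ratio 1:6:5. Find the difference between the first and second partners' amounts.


Total parts = 1 + 6 + 5 = 12
Value per part = 276 / 12 = 23
Shares: 1*23=23, 6*23=138, 5*23=115
First share = 23, second share = 138
Difference = |23 - 138| = 115

115


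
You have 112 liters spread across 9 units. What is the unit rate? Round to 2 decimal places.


Total liters = 112
Number of units = 9
Unit rate = 112 / 9
= 12.44 liters per unit

12.44


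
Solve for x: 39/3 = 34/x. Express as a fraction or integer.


Setting up: 39/3 = 34/x
Cross multiply: 39 * x = 3 * 34
39x = 102
x = 102/39
x = 34/13

34/13


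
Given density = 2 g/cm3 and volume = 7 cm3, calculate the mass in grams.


Using mass = density * volume
Density = 2 g/cm3
Volume = 7 cm3
Mass = 2 * 7
= 14 g

14


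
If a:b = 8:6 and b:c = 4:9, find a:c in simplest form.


Given a:b = 8:6 and b:c = 4:9
Make b consistent. Multiply first ratio by 4: a:b = 32:24
Multiply second ratio by 6: b:c = 24:54
Now b = 24 in both, so a:b:c = 32:24:54
Therefore a:c = 32:54
Simplify by GCD: a:c = 16:27

16:27


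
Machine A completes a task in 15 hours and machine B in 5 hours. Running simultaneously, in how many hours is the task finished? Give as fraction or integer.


Rate of A = 1/15 job per hour
Rate of B = 1/5 job per hour
Combined rate = 1/15 + 1/5
Find common denominator: (5 + 15)/(15*5) = 20/75
Combined rate = 4/15 job per hour
Time together = 1 / (4/15) = 15/4 hours

15/4


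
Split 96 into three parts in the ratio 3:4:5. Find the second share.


Ratio = 3:4:5
Total parts = 3 + 4 + 5 = 12
Value per part = 96 / 12 = 8
First share = 3 * 8 = 24
Middle share = 4 * 8 = 32
Third share = 5 * 8 = 40

32


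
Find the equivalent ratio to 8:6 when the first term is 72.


Original ratio: 8:6
First term target: 72
Scale factor = 72 / 8 = 9
Multiply second term: 6 * 9 = 54
Equivalent ratio = 72:54

72:54


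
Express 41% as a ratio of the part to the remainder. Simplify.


Part = 41%, Remainder = 59%
Ratio = 41:59
GCD(41, 59) = 1
Simplify: 41:59 = 41:59

41:59


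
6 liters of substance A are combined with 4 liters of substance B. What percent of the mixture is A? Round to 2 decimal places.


Volume of A = 6 L
Volume of B = 4 L
Total volume = 6 + 4 = 10 L
Percentage of A = (6/10) * 100
= 60.00%

60.00


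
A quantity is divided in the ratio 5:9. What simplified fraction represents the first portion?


Total parts = 5 + 9 = 14
First part fraction = 5/14
Simplify: 5/14 = 5/14

5/14


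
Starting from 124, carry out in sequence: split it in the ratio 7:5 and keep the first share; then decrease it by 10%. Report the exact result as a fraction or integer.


Start with 124.
Step 1: Split 7:5, first share = 124 * 7/12 = 217/3
Step 2: Decrease by 10%: 217/3 * 90/100 = 651/10
Final result = 651/10

651/10


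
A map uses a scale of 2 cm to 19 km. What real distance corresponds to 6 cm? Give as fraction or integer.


Map scale: 2 cm = 19 km
Measured distance on map = 6 cm
Set up proportion: 6 * 19 / 2
= 114 / 2
= 57 km

57


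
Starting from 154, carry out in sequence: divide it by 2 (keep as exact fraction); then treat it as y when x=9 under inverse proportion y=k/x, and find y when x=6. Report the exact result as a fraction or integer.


Start with 154.
Step 1: Divide by 2: 154 / 2 = 77
Step 2: Inverse prop: k = (77)*9; new y = k/6 = 77*9/6 = 231/2
Final result = 231/2

231/2


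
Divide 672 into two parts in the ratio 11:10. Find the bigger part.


Total parts = 11 + 10 = 21
Value per part = 672 / 21 = 32
First share = 11 * 32 = 352
Second share = 10 * 32 = 320
Larger share = 352

352


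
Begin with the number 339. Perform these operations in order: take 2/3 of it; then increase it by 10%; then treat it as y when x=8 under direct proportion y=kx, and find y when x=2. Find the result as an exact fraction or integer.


Start with 339.
Step 1: Take 2/3: 339 * 2/3 = 226
Step 2: Increase by 10%: 226 * 110/100 = 1243/5
Step 3: Direct prop: k = (1243/5)/8; new y = k*2 = 1243/5*2/8 = 1243/20
Final result = 1243/20

1243/20


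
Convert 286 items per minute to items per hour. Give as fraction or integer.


Converting from per minute to per hour
Rate = 286 items per minute
Multiply by 60: 286 * 60
= 17160 items per hour

17160


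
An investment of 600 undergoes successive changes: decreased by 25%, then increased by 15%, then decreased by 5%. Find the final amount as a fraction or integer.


Start: 600
Step 1: decrease by 25% => multiply by 75/100
  600 * 75/100 = 450
Step 2: increase by 15% => multiply by 115/100
  450 * 115/100 = 1035/2
Step 3: decrease by 5% => multiply by 95/100
  1035/2 * 95/100 = 3933/8
Final value = 3933/8

3933/8


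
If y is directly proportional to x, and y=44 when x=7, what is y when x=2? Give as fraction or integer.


Direct proportion: y = kx
Find k: k = 44/7 = 44/7
Compute y at x=2: y = 44/7 * 2
y = 88/7

88/7


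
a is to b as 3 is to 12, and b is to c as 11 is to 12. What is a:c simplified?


Given a:b = 3:12 and b:c = 11:12
Make b consistent. Multiply first ratio by 11: a:b = 33:132
Multiply second ratio by 12: b:c = 132:144
Now b = 132 in both, so a:b:c = 33:132:144
Therefore a:c = 33:144
Simplify by GCD: a:c = 11:48

11:48


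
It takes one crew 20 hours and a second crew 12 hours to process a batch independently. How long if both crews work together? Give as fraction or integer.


Rate of A = 1/20 job per hour
Rate of B = 1/12 job per hour
Combined rate = 1/20 + 1/12
Find common denominator: (12 + 20)/(20*12) = 32/240
Combined rate = 2/15 job per hour
Time together = 1 / (2/15) = 15/2 hours

15/2


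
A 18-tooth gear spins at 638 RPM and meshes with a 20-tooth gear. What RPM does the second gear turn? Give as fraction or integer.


Gear ratio: teeth_A * RPM_A = teeth_B * RPM_B
18 * 638 = 20 * RPM_B
11484 = 20 * RPM_B
RPM_B = 11484 / 20
RPM_B = 2871/5

2871/5


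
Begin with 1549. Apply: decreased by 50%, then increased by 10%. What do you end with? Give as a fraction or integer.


Start: 1549
Step 1: decrease by 50% => multiply by 50/100
  1549 * 50/100 = 1549/2
Step 2: increase by 10% => multiply by 110/100
  1549/2 * 110/100 = 17039/20
Final value = 17039/20

17039/20


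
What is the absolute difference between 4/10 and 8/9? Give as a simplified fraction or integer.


Simplify: 4/10 = 2/5 and 8/9 = 8/9
Find common denominator: LCD = 45
Convert: 18/45 and 40/45
Difference = |18 - 40|/45 = 22/45
Simplified = 22/45

22/45


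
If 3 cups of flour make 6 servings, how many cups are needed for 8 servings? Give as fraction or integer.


Original: 3 cups for 6 servings
Target servings = 8
Scaling factor = 8/6
New amount = 3 * 8/6
= 24/6
= 4 cups

4


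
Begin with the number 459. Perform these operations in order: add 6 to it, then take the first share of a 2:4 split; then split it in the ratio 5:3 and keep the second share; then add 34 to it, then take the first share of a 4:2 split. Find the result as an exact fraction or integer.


Start with 459.
Step 1: Add 6: 459+6=465; split 2:4 first = 465*2/6 = 155
Step 2: Split 5:3, second share = 155 * 3/8 = 465/8
Step 3: Add 34: 465/8+34=737/8; split 4:2 first = 737/8*4/6 = 737/12
Final result = 737/12

737/12


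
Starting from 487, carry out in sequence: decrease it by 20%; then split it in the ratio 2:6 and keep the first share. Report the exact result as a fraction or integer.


Start with 487.
Step 1: Decrease by 20%: 487 * 80/100 = 1948/5
Step 2: Split 2:6, first share = 1948/5 * 2/8 = 487/5
Final result = 487/5

487/5


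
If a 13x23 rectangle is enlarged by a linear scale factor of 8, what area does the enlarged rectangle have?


Original dimensions: 13 x 23
Enlargement factor = 8
New width = 13 * 8 = 104
New height = 23 * 8 = 184
New area = 104 * 184 = 19136

19136


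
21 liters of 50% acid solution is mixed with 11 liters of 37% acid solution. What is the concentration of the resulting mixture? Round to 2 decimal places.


Solute in mixture 1 = 50% of 21 L = 21*50/100 = 21/2 L
Solute in mixture 2 = 37% of 11 L = 11*37/100 = 407/100 L
Total solute = 21/2 + 407/100 = 1457/100 L
Total volume = 21 + 11 = 32 L
Final concentration = 1457/100/32 * 100 = 45.53%

45.53


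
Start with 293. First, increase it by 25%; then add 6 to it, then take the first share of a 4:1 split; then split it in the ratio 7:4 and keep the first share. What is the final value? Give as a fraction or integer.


Start with 293.
Step 1: Increase by 25%: 293 * 125/100 = 1465/4
Step 2: Add 6: 1465/4+6=1489/4; split 4:1 first = 1489/4*4/5 = 1489/5
Step 3: Split 7:4, first share = 1489/5 * 7/11 = 10423/55
Final result = 10423/55

10423/55


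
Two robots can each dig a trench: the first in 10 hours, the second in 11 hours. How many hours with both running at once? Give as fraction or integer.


Rate of A = 1/10 job per hour
Rate of B = 1/11 job per hour
Combined rate = 1/10 + 1/11
Find common denominator: (11 + 10)/(10*11) = 21/110
Combined rate = 21/110 job per hour
Time together = 1 / (21/110) = 110/21 hours

110/21


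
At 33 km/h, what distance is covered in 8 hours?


Using distance = speed * time
Speed = 33 km/h
Time = 8 hours
Distance = 33 * 8
= 264 km

264


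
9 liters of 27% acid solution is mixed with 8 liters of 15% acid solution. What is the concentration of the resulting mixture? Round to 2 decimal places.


Solute in mixture 1 = 27% of 9 L = 9*27/100 = 243/100 L
Solute in mixture 2 = 15% of 8 L = 8*15/100 = 6/5 L
Total solute = 243/100 + 6/5 = 363/100 L
Total volume = 9 + 8 = 17 L
Final concentration = 363/100/17 * 100 = 21.35%

21.35


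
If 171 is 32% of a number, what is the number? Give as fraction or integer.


Given: 171 is 32% of the whole
Set up: 171 = 32/100 * whole
whole = 171 * 100 / 32
whole = 17100 / 32
whole = 4275/8

4275/8


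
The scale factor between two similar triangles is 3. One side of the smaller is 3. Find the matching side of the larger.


Similar triangles have proportional sides
Scale factor = 3
Smaller side = 3
Corresponding larger side = 3 * 3
= 9

9


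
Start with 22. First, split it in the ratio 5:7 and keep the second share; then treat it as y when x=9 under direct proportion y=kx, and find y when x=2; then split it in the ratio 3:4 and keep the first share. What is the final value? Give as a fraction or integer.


Start with 22.
Step 1: Split 5:7, second share = 22 * 7/12 = 77/6
Step 2: Direct prop: k = (77/6)/9; new y = k*2 = 77/6*2/9 = 77/27
Step 3: Split 3:4, first share = 77/27 * 3/7 = 11/9
Final result = 11/9

11/9


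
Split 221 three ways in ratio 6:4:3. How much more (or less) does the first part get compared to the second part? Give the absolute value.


Total parts = 6 + 4 + 3 = 13
Value per part = 221 / 13 = 17
Shares: 6*17=102, 4*17=68, 3*17=51
First share = 102, second share = 68
Difference = |102 - 68| = 34

34


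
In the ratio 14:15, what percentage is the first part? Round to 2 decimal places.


Total parts = 14 + 15 = 29
First part fraction = 14/29
Percentage = (14/29) * 100
= 0.482759 * 100
= 48.28%

48.28


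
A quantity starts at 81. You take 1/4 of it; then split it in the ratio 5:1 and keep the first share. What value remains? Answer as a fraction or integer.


Start with 81.
Step 1: Take 1/4: 81 * 1/4 = 81/4
Step 2: Split 5:1, first share = 81/4 * 5/6 = 135/8
Final result = 135/8

135/8


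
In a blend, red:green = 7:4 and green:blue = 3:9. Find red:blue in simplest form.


Given a:b = 7:4 and b:c = 3:9
Make b consistent. Multiply first ratio by 3: a:b = 21:12
Multiply second ratio by 4: b:c = 12:36
Now b = 12 in both, so a:b:c = 21:12:36
Therefore a:c = 21:36
Simplify by GCD: a:c = 7:12

7:12


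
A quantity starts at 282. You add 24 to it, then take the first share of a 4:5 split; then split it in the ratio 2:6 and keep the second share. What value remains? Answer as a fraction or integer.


Start with 282.
Step 1: Add 24: 282+24=306; split 4:5 first = 306*4/9 = 136
Step 2: Split 2:6, second share = 136 * 6/8 = 102
Final result = 102

102


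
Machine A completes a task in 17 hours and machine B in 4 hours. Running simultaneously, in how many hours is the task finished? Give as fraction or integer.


Rate of A = 1/17 job per hour
Rate of B = 1/4 job per hour
Combined rate = 1/17 + 1/4
Find common denominator: (4 + 17)/(17*4) = 21/68
Combined rate = 21/68 job per hour
Time together = 1 / (21/68) = 68/21 hours

68/21


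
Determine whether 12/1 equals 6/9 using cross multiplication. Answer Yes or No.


Cross multiply to check 12/1 = 6/9
Left cross product: 12 * 9 = 108
Right cross product: 1 * 6 = 6
108 != 6
Not equal, so proportions differ => No

No


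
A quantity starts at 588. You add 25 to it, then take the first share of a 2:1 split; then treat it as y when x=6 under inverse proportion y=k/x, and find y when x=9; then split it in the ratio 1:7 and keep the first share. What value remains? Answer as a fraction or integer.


Start with 588.
Step 1: Add 25: 588+25=613; split 2:1 first = 613*2/3 = 1226/3
Step 2: Inverse prop: k = (1226/3)*6; new y = k/9 = 1226/3*6/9 = 2452/9
Step 3: Split 1:7, first share = 2452/9 * 1/8 = 613/18
Final result = 613/18

613/18


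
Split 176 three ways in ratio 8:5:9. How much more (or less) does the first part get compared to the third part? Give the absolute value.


Total parts = 8 + 5 + 9 = 22
Value per part = 176 / 22 = 8
Shares: 8*8=64, 5*8=40, 9*8=72
First share = 64, third share = 72
Difference = |64 - 72| = 8

8


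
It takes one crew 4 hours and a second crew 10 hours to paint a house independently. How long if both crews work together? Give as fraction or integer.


Rate of A = 1/4 job per hour
Rate of B = 1/10 job per hour
Combined rate = 1/4 + 1/10
Find common denominator: (10 + 4)/(4*10) = 14/40
Combined rate = 7/20 job per hour
Time together = 1 / (7/20) = 20/7 hours

20/7


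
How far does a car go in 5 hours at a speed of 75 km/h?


Using distance = speed * time
Speed = 75 km/h
Time = 5 hours
Distance = 75 * 5
= 375 km

375


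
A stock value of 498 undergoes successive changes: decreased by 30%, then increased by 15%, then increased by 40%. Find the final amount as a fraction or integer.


Start: 498
Step 1: decrease by 30% => multiply by 70/100
  498 * 70/100 = 1743/5
Step 2: increase by 15% => multiply by 115/100
  1743/5 * 115/100 = 40089/100
Step 3: increase by 40% => multiply by 140/100
  40089/100 * 140/100 = 280623/500
Final value = 280623/500

280623/500


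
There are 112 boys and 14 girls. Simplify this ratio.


Find GCD(112, 14)
GCD = 14
Divide both by 14: 112/14 = 8, 14/14 = 1
Simplified ratio = 8:1

8:1


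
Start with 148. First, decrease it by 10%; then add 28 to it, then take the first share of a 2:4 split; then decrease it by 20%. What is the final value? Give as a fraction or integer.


Start with 148.
Step 1: Decrease by 10%: 148 * 90/100 = 666/5
Step 2: Add 28: 666/5+28=806/5; split 2:4 first = 806/5*2/6 = 806/15
Step 3: Decrease by 20%: 806/15 * 80/100 = 3224/75
Final result = 3224/75

3224/75


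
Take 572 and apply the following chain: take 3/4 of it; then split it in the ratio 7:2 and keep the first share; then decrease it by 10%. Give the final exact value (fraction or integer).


Start with 572.
Step 1: Take 3/4: 572 * 3/4 = 429
Step 2: Split 7:2, first share = 429 * 7/9 = 1001/3
Step 3: Decrease by 10%: 1001/3 * 90/100 = 3003/10
Final result = 3003/10

3003/10


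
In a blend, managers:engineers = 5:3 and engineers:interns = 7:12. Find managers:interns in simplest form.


Given a:b = 5:3 and b:c = 7:12
Make b consistent. Multiply first ratio by 7: a:b = 35:21
Multiply second ratio by 3: b:c = 21:36
Now b = 21 in both, so a:b:c = 35:21:36
Therefore a:c = 35:36
Simplify by GCD: a:c = 35:36

35:36


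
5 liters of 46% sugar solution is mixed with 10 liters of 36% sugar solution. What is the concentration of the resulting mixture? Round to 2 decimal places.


Solute in mixture 1 = 46% of 5 L = 5*46/100 = 23/10 L
Solute in mixture 2 = 36% of 10 L = 10*36/100 = 18/5 L
Total solute = 23/10 + 18/5 = 59/10 L
Total volume = 5 + 10 = 15 L
Final concentration = 59/10/15 * 100 = 39.33%

39.33


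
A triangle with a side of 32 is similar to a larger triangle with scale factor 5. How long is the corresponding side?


Similar triangles have proportional sides
Scale factor = 5
Smaller side = 32
Corresponding larger side = 32 * 5
= 160

160


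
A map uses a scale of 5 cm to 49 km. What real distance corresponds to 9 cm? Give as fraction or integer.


Map scale: 5 cm = 49 km
Measured distance on map = 9 cm
Set up proportion: 9 * 49 / 5
= 441 / 5
= 441/5 km

441/5


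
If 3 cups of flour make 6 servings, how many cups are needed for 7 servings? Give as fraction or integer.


Original: 3 cups for 6 servings
Target servings = 7
Scaling factor = 7/6
New amount = 3 * 7/6
= 21/6
= 7/2 cups

7/2


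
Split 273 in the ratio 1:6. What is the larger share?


Total parts = 1 + 6 = 7
Value per part = 273 / 7 = 39
First share = 1 * 39 = 39
Second share = 6 * 39 = 234
Larger share = 234

234


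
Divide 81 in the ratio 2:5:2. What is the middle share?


Ratio = 2:5:2
Total parts = 2 + 5 + 2 = 9
Value per part = 81 / 9 = 9
First share = 2 * 9 = 18
Middle share = 5 * 9 = 45
Third share = 2 * 9 = 18

45


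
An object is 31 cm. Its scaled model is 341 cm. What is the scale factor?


Original length = 31 cm
Scaled length = 341 cm
Scale factor = 341 / 31
= 11

11


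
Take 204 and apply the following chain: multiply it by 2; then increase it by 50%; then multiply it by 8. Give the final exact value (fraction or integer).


Start with 204.
Step 1: Multiply by 2: 204 * 2 = 408
Step 2: Increase by 50%: 408 * 150/100 = 612
Step 3: Multiply by 8: 612 * 8 = 4896
Final result = 4896

4896


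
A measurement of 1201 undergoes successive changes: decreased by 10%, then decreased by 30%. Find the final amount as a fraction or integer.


Start: 1201
Step 1: decrease by 10% => multiply by 90/100
  1201 * 90/100 = 10809/10
Step 2: decrease by 30% => multiply by 70/100
  10809/10 * 70/100 = 75663/100
Final value = 75663/100

75663/100


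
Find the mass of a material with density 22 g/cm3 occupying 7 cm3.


Using mass = density * volume
Density = 22 g/cm3
Volume = 7 cm3
Mass = 22 * 7
= 154 g

154


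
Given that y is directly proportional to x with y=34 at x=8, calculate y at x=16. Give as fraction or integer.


Direct proportion: y = kx
Find k: k = 34/8 = 17/4
Compute y at x=16: y = 17/4 * 16
y = 68

68


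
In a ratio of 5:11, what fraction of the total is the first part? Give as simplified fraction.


Total parts = 5 + 11 = 16
First part fraction = 5/16
Simplify: 5/16 = 5/16

5/16


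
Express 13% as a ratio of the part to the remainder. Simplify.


Part = 13%, Remainder = 87%
Ratio = 13:87
GCD(13, 87) = 1
Simplify: 13:87 = 13:87

13:87


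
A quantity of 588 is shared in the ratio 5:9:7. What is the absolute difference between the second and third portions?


Total parts = 5 + 9 + 7 = 21
Value per part = 588 / 21 = 28
Shares: 5*28=140, 9*28=252, 7*28=196
Second share = 252, third share = 196
Difference = |252 - 196| = 56

56


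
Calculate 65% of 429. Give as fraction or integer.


Compute 65% of 429
Convert percentage: 65% = 65/100
Multiply: 429 * 65/100
= 27885/100
= 5577/20

5577/20


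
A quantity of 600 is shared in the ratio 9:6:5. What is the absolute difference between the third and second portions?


Total parts = 9 + 6 + 5 = 20
Value per part = 600 / 20 = 30
Shares: 9*30=270, 6*30=180, 5*30=150
Third share = 150, second share = 180
Difference = |150 - 180| = 30

30


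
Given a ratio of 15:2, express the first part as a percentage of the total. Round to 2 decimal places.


Total parts = 15 + 2 = 17
First part fraction = 15/17
Percentage = (15/17) * 100
= 0.882353 * 100
= 88.24%

88.24


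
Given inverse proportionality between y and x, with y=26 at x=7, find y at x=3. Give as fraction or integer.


Inverse proportion: y = k/x
Find k: k = 7 * 26 = 182
Compute y at x=3: y = 182/3
y = 182/3

182/3


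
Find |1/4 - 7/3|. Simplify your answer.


Simplify: 1/4 = 1/4 and 7/3 = 7/3
Find common denominator: LCD = 12
Convert: 3/12 and 28/12
Difference = |3 - 28|/12 = 25/12
Simplified = 25/12

25/12


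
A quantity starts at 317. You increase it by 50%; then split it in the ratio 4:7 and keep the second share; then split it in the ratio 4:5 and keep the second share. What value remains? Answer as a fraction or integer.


Start with 317.
Step 1: Increase by 50%: 317 * 150/100 = 951/2
Step 2: Split 4:7, second share = 951/2 * 7/11 = 6657/22
Step 3: Split 4:5, second share = 6657/22 * 5/9 = 11095/66
Final result = 11095/66

11095/66


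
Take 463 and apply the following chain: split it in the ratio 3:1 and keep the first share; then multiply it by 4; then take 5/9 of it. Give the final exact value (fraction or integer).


Start with 463.
Step 1: Split 3:1, first share = 463 * 3/4 = 1389/4
Step 2: Multiply by 4: 1389/4 * 4 = 1389
Step 3: Take 5/9: 1389 * 5/9 = 2315/3
Final result = 2315/3

2315/3


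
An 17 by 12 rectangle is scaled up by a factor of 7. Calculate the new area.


Original dimensions: 17 x 12
Enlargement factor = 7
New width = 17 * 7 = 119
New height = 12 * 7 = 84
New area = 119 * 84 = 9996

9996


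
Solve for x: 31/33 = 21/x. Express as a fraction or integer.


Setting up: 31/33 = 21/x
Cross multiply: 31 * x = 33 * 21
31x = 693
x = 693/31
x = 693/31

693/31


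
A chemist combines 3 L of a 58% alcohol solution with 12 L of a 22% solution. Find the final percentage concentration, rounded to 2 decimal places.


Solute in mixture 1 = 58% of 3 L = 3*58/100 = 87/50 L
Solute in mixture 2 = 22% of 12 L = 12*22/100 = 66/25 L
Total solute = 87/50 + 66/25 = 219/50 L
Total volume = 3 + 12 = 15 L
Final concentration = 219/50/15 * 100 = 29.20%

29.20


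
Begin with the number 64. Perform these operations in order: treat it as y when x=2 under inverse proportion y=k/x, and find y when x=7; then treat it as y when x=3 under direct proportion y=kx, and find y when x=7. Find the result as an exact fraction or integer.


Start with 64.
Step 1: Inverse prop: k = (64)*2; new y = k/7 = 64*2/7 = 128/7
Step 2: Direct prop: k = (128/7)/3; new y = k*7 = 128/7*7/3 = 128/3
Final result = 128/3

128/3


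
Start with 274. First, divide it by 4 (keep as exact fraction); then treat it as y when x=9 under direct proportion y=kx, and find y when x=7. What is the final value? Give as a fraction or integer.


Start with 274.
Step 1: Divide by 4: 274 / 4 = 137/2
Step 2: Direct prop: k = (137/2)/9; new y = k*7 = 137/2*7/9 = 959/18
Final result = 959/18

959/18


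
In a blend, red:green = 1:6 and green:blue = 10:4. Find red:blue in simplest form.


Given a:b = 1:6 and b:c = 10:4
Make b consistent. Multiply first ratio by 10: a:b = 10:60
Multiply second ratio by 6: b:c = 60:24
Now b = 60 in both, so a:b:c = 10:60:24
Therefore a:c = 10:24
Simplify by GCD: a:c = 5:12

5:12


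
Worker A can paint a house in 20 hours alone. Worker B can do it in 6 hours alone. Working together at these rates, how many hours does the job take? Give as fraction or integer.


Rate of A = 1/20 job per hour
Rate of B = 1/6 job per hour
Combined rate = 1/20 + 1/6
Find common denominator: (6 + 20)/(20*6) = 26/120
Combined rate = 13/60 job per hour
Time together = 1 / (13/60) = 60/13 hours

60/13


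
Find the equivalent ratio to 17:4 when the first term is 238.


Original ratio: 17:4
First term target: 238
Scale factor = 238 / 17 = 14
Multiply second term: 4 * 14 = 56
Equivalent ratio = 238:56

238:56


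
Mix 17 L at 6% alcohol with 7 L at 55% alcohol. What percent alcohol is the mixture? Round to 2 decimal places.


Solute in mixture 1 = 6% of 17 L = 17*6/100 = 51/50 L
Solute in mixture 2 = 55% of 7 L = 7*55/100 = 77/20 L
Total solute = 51/50 + 77/20 = 487/100 L
Total volume = 17 + 7 = 24 L
Final concentration = 487/100/24 * 100 = 20.29%

20.29


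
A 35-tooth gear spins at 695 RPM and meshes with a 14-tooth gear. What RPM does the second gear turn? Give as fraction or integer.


Gear ratio: teeth_A * RPM_A = teeth_B * RPM_B
35 * 695 = 14 * RPM_B
24325 = 14 * RPM_B
RPM_B = 24325 / 14
RPM_B = 3475/2

3475/2


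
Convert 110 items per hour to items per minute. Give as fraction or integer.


Converting from per hour to per minute
Rate = 110 items per hour
Divide by 60: 110/60
= 11/6 items per minute

11/6


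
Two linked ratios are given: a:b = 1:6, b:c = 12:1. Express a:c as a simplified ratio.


Given a:b = 1:6 and b:c = 12:1
Make b consistent. Multiply first ratio by 12: a:b = 12:72
Multiply second ratio by 6: b:c = 72:6
Now b = 72 in both, so a:b:c = 12:72:6
Therefore a:c = 12:6
Simplify by GCD: a:c = 2:1

2:1


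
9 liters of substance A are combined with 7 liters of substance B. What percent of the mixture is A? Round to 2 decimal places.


Volume of A = 9 L
Volume of B = 7 L
Total volume = 9 + 7 = 16 L
Percentage of A = (9/16) * 100
= 56.25%

56.25


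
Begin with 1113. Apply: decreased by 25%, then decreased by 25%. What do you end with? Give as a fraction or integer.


Start: 1113
Step 1: decrease by 25% => multiply by 75/100
  1113 * 75/100 = 3339/4
Step 2: decrease by 25% => multiply by 75/100
  3339/4 * 75/100 = 10017/16
Final value = 10017/16

10017/16


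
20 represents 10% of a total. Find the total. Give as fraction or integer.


Given: 20 is 10% of the whole
Set up: 20 = 10/100 * whole
whole = 20 * 100 / 10
whole = 2000 / 10
whole = 200

200


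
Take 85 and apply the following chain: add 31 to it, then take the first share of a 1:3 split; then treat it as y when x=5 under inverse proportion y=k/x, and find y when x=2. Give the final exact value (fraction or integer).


Start with 85.
Step 1: Add 31: 85+31=116; split 1:3 first = 116*1/4 = 29
Step 2: Inverse prop: k = (29)*5; new y = k/2 = 29*5/2 = 145/2
Final result = 145/2

145/2


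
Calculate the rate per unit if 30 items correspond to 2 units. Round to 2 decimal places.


Total items = 30
Number of units = 2
Unit rate = 30 / 2
= 15 items per unit

15


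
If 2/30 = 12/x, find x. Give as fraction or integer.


Setting up: 2/30 = 12/x
Cross multiply: 2 * x = 30 * 12
2x = 360
x = 360/2
x = 180

180


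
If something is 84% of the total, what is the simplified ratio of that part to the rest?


Part = 84%, Remainder = 16%
Ratio = 84:16
GCD(84, 16) = 4
Simplify: 21:4 = 21:4

21:4


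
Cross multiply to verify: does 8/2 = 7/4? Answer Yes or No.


Cross multiply to check 8/2 = 7/4
Left cross product: 8 * 4 = 32
Right cross product: 2 * 7 = 14
32 != 14
Not equal, so proportions differ => No

No


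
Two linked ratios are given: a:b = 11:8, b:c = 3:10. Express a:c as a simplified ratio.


Given a:b = 11:8 and b:c = 3:10
Make b consistent. Multiply first ratio by 3: a:b = 33:24
Multiply second ratio by 8: b:c = 24:80
Now b = 24 in both, so a:b:c = 33:24:80
Therefore a:c = 33:80
Simplify by GCD: a:c = 33:80

33:80


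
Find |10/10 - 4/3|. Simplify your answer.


Simplify: 10/10 = 1 and 4/3 = 4/3
Find common denominator: LCD = 3
Convert: 3/3 and 4/3
Difference = |3 - 4|/3 = 1/3
Simplified = 1/3

1/3


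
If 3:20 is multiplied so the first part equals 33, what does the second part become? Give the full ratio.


Original ratio: 3:20
First term target: 33
Scale factor = 33 / 3 = 11
Multiply second term: 20 * 11 = 220
Equivalent ratio = 33:220

33:220


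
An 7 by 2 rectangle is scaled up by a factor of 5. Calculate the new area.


Original dimensions: 7 x 2
Enlargement factor = 5
New width = 7 * 5 = 35
New height = 2 * 5 = 10
New area = 35 * 10 = 350

350


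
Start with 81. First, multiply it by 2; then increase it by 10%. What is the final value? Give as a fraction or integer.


Start with 81.
Step 1: Multiply by 2: 81 * 2 = 162
Step 2: Increase by 10%: 162 * 110/100 = 891/5
Final result = 891/5

891/5


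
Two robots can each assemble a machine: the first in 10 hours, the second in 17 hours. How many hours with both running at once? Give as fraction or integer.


Rate of A = 1/10 job per hour
Rate of B = 1/17 job per hour
Combined rate = 1/10 + 1/17
Find common denominator: (17 + 10)/(10*17) = 27/170
Combined rate = 27/170 job per hour
Time together = 1 / (27/170) = 170/27 hours

170/27


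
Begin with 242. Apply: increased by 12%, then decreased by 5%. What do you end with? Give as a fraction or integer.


Start: 242
Step 1: increase by 12% => multiply by 112/100
  242 * 112/100 = 6776/25
Step 2: decrease by 5% => multiply by 95/100
  6776/25 * 95/100 = 32186/125
Final value = 32186/125

32186/125


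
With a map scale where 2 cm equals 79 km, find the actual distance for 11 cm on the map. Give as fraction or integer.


Map scale: 2 cm = 79 km
Measured distance on map = 11 cm
Set up proportion: 11 * 79 / 2
= 869 / 2
= 869/2 km

869/2


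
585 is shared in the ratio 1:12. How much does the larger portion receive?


Total parts = 1 + 12 = 13
Value per part = 585 / 13 = 45
First share = 1 * 45 = 45
Second share = 12 * 45 = 540
Larger share = 540

540


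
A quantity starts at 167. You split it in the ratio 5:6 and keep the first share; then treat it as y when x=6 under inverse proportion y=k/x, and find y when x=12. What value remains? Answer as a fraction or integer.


Start with 167.
Step 1: Split 5:6, first share = 167 * 5/11 = 835/11
Step 2: Inverse prop: k = (835/11)*6; new y = k/12 = 835/11*6/12 = 835/22
Final result = 835/22

835/22


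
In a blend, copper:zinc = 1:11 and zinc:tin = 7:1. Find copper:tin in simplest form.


Given a:b = 1:11 and b:c = 7:1
Make b consistent. Multiply first ratio by 7: a:b = 7:77
Multiply second ratio by 11: b:c = 77:11
Now b = 77 in both, so a:b:c = 7:77:11
Therefore a:c = 7:11
Simplify by GCD: a:c = 7:11

7:11


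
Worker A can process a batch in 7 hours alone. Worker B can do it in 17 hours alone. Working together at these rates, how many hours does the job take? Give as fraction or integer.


Rate of A = 1/7 job per hour
Rate of B = 1/17 job per hour
Combined rate = 1/7 + 1/17
Find common denominator: (17 + 7)/(7*17) = 24/119
Combined rate = 24/119 job per hour
Time together = 1 / (24/119) = 119/24 hours

119/24


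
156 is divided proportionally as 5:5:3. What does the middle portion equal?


Ratio = 5:5:3
Total parts = 5 + 5 + 3 = 13
Value per part = 156 / 13 = 12
First share = 5 * 12 = 60
Middle share = 5 * 12 = 60
Third share = 3 * 12 = 36

60


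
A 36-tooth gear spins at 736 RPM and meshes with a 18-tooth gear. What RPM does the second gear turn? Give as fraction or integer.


Gear ratio: teeth_A * RPM_A = teeth_B * RPM_B
36 * 736 = 18 * RPM_B
26496 = 18 * RPM_B
RPM_B = 26496 / 18
RPM_B = 1472

1472


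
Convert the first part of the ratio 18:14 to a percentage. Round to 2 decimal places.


Total parts = 18 + 14 = 32
First part fraction = 18/32
Percentage = (18/32) * 100
= 0.5625 * 100
= 56.25%

56.25


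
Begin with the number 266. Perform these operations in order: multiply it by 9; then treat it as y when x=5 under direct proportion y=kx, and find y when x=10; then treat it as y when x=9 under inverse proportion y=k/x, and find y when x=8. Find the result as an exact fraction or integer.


Start with 266.
Step 1: Multiply by 9: 266 * 9 = 2394
Step 2: Direct prop: k = (2394)/5; new y = k*10 = 2394*10/5 = 4788
Step 3: Inverse prop: k = (4788)*9; new y = k/8 = 4788*9/8 = 10773/2
Final result = 10773/2

10773/2
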